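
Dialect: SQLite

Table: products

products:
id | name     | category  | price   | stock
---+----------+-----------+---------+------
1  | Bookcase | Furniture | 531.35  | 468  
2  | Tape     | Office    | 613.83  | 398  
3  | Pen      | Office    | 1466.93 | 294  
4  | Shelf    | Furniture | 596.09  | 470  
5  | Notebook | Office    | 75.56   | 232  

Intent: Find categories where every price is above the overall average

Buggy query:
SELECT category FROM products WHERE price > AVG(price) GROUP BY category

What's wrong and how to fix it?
Bug: WHERE evaluates per row before aggregation, so AVG() is unavailable

Fix: Compute the overall average in a scalar subquery and compare each group's MIN against it in HAVING

Corrected query:
SELECT category FROM products GROUP BY category HAVING MIN(price) > (SELECT AVG(price) FROM products)

Result:
(no rows)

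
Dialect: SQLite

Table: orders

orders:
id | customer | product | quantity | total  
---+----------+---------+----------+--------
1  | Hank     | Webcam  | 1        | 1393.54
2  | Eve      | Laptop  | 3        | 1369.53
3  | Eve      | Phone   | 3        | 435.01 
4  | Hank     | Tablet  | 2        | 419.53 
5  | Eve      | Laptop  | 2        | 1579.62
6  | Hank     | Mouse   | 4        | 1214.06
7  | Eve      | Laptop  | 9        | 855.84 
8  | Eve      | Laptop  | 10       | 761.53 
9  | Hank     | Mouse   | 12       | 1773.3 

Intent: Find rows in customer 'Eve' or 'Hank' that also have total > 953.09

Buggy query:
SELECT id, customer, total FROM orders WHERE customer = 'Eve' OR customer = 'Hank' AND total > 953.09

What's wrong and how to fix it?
Bug: AND binds tighter than OR, so this parses as customer = 'Eve' OR (customer = 'Hank' AND total > 953.09)

Fix: Group the OR with parentheses (or use IN), then AND the threshold

Corrected query:
SELECT id, customer, total FROM orders WHERE (customer = 'Eve' OR customer = 'Hank') AND total > 953.09

Result:
id | customer | total  
---+----------+--------
1  | Hank     | 1393.54
2  | Eve      | 1369.53
5  | Eve      | 1579.62
6  | Hank     | 1214.06
9  | Hank     | 1773.3 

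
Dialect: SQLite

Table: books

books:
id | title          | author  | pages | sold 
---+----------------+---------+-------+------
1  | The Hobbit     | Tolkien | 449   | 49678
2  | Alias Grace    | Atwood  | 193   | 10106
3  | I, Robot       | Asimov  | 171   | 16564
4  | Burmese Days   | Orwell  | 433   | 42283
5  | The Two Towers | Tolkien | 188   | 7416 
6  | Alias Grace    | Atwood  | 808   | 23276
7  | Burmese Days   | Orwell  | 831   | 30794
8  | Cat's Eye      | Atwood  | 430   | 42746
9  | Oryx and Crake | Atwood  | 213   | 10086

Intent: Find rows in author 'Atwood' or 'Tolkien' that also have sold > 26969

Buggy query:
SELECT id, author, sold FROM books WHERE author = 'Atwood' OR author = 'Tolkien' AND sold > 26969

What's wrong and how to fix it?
Bug: AND binds tighter than OR, so this parses as author = 'Atwood' OR (author = 'Tolkien' AND sold > 26969)

Fix: Add parentheses around the OR so the AND applies to both alternatives

Corrected query:
SELECT id, author, sold FROM books WHERE (author = 'Atwood' OR author = 'Tolkien') AND sold > 26969

Result:
id | author  | sold 
---+---------+------
1  | Tolkien | 49678
8  | Atwood  | 42746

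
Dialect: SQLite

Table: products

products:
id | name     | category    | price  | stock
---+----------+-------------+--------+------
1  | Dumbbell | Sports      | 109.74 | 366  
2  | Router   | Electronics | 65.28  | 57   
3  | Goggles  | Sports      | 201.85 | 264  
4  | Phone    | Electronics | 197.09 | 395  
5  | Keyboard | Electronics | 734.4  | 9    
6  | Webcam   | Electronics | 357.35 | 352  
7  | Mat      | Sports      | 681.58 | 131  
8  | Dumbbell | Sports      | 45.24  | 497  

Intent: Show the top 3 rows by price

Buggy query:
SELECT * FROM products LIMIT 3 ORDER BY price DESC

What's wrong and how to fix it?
Bug: ORDER BY cannot follow LIMIT; LIMIT is the final clause

Fix: Swap the clauses: ORDER BY first, then LIMIT

Corrected query:
SELECT * FROM products ORDER BY price DESC LIMIT 3

Result:
id | name     | category    | price  | stock
---+----------+-------------+--------+------
5  | Keyboard | Electronics | 734.4  | 9    
7  | Mat      | Sports      | 681.58 | 131  
6  | Webcam   | Electronics | 357.35 | 352  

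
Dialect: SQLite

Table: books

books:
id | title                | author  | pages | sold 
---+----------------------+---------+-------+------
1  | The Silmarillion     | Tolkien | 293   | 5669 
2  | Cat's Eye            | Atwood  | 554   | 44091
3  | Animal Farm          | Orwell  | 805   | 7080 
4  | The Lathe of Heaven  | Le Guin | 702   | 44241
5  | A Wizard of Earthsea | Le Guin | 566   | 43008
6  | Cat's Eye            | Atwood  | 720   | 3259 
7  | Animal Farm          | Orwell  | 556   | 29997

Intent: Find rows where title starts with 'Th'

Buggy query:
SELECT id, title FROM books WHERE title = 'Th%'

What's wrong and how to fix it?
Bug: '=' compares the literal string including the % character; pattern matching needs LIKE

Fix: Replace '=' with LIKE so 'Th%' is treated as a pattern

Corrected query:
SELECT id, title FROM books WHERE title LIKE 'Th%'

Result:
id | title              
---+--------------------
1  | The Silmarillion   
4  | The Lathe of Heaven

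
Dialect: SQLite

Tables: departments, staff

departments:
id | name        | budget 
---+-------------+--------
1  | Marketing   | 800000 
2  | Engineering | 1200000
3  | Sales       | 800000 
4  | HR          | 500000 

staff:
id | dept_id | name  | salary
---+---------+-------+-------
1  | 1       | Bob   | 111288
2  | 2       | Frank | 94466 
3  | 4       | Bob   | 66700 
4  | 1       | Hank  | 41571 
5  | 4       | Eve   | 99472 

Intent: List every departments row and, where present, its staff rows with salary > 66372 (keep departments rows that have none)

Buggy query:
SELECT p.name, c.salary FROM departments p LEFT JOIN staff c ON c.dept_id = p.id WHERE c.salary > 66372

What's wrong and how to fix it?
Bug: Filtering c.salary in WHERE discards the NULL rows produced by LEFT JOIN, turning it into an inner join

Fix: Move the right-table condition into the ON clause so unmatched parents are kept

Corrected query:
SELECT p.name, c.salary FROM departments p LEFT JOIN staff c ON c.dept_id = p.id AND c.salary > 66372

Result:
name        | salary
------------+-------
Marketing   | 111288
Engineering | 94466 
Sales       | NULL  
HR          | 66700 
HR          | 99472 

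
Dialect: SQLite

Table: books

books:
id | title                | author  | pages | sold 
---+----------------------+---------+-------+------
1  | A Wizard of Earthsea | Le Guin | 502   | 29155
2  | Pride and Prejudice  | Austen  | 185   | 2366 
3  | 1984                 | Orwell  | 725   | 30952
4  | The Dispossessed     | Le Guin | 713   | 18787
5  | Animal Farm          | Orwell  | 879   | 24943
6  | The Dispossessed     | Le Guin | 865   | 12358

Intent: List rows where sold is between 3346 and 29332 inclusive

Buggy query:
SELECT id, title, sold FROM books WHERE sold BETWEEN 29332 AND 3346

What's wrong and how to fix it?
Bug: The bounds are reversed; BETWEEN a AND b requires a <= b to match anything

Fix: Swap the bounds so the smaller value comes first

Corrected query:
SELECT id, title, sold FROM books WHERE sold BETWEEN 3346 AND 29332

Result:
id | title                | sold 
---+----------------------+------
1  | A Wizard of Earthsea | 29155
4  | The Dispossessed     | 18787
5  | Animal Farm          | 24943
6  | The Dispossessed     | 12358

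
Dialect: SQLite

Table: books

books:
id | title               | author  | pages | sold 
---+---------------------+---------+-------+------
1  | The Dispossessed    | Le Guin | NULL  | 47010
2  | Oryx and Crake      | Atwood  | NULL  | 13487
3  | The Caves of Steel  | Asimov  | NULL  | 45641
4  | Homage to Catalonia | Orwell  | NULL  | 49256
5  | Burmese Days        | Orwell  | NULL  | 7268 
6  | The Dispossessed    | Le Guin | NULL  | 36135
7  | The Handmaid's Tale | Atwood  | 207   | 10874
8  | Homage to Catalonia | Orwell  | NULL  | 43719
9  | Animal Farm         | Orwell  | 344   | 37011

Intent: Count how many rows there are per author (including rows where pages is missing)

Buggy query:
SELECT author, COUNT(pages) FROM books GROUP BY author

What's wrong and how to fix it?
Bug: COUNT(pages) skips NULLs, so groups with missing pages are undercounted

Fix: Replace COUNT(pages) with COUNT(*)

Corrected query:
SELECT author, COUNT(*) FROM books GROUP BY author

Result:
author  | COUNT(*)
--------+---------
Asimov  | 1       
Atwood  | 2       
Le Guin | 2       
Orwell  | 4       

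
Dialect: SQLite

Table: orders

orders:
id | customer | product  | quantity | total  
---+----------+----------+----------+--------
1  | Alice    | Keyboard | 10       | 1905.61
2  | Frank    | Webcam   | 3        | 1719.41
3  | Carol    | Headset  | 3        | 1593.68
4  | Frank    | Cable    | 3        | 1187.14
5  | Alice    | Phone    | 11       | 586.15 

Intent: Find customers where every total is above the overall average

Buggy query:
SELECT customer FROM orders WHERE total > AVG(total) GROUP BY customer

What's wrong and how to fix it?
Bug: WHERE evaluates per row before aggregation, so AVG() is unavailable

Fix: Use a subquery for AVG and a HAVING MIN(...) filter so the condition holds for every row in the group

Corrected query:
SELECT customer FROM orders GROUP BY customer HAVING MIN(total) > (SELECT AVG(total) FROM orders)

Result:
customer
--------
Carol   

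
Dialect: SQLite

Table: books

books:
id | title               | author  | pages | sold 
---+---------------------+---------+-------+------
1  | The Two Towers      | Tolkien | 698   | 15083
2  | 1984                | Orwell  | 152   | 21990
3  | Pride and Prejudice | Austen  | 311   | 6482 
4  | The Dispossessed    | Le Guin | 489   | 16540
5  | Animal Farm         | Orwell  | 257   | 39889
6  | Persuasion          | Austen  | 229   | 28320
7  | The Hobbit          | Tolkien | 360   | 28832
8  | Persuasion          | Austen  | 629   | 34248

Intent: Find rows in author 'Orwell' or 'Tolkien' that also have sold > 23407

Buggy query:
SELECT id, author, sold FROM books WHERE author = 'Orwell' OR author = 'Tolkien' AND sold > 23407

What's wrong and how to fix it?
Bug: AND binds tighter than OR, so this parses as author = 'Orwell' OR (author = 'Tolkien' AND sold > 23407)

Fix: Add parentheses around the OR so the AND applies to both alternatives

Corrected query:
SELECT id, author, sold FROM books WHERE (author = 'Orwell' OR author = 'Tolkien') AND sold > 23407

Result:
id | author  | sold 
---+---------+------
5  | Orwell  | 39889
7  | Tolkien | 28832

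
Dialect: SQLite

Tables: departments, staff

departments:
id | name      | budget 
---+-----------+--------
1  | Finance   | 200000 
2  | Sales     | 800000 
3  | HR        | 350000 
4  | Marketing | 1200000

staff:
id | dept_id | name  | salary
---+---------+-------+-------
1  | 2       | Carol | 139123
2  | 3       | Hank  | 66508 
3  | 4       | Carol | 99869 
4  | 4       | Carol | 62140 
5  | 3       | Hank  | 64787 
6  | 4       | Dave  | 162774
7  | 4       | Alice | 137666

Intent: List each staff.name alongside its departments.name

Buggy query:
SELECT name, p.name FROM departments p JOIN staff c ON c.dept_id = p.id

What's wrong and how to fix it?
Bug: Both tables have a 'name' column; the unqualified reference is ambiguous

Fix: Qualify the column with its table alias (c.name)

Corrected query:
SELECT c.name, p.name FROM departments p JOIN staff c ON c.dept_id = p.id

Result:
name  | name     
------+----------
Carol | Sales    
Hank  | HR       
Carol | Marketing
Carol | Marketing
Hank  | HR       
Dave  | Marketing
Alice | Marketing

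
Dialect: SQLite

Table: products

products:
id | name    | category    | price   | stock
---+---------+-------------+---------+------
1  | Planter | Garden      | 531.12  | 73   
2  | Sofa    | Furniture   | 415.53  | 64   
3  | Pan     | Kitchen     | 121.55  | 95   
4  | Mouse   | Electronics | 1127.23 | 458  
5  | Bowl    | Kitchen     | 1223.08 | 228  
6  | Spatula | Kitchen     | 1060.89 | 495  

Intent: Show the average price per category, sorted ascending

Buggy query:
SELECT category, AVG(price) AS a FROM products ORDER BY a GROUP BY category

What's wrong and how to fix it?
Bug: GROUP BY must precede ORDER BY

Fix: Move ORDER BY to the end, after GROUP BY

Corrected query:
SELECT category, AVG(price) AS a FROM products GROUP BY category ORDER BY a

Result:
category    | a      
------------+--------
Furniture   | 415.53 
Garden      | 531.12 
Kitchen     | 801.84 
Electronics | 1127.23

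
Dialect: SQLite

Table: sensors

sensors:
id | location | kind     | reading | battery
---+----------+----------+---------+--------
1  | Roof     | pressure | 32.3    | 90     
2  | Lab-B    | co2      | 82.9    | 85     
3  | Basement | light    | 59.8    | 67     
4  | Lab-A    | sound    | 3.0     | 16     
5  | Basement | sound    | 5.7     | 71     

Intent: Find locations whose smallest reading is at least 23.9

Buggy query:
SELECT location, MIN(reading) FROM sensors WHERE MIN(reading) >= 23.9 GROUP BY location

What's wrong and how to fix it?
Bug: MIN() in WHERE is a misuse of aggregate

Fix: Replace WHERE with HAVING after the GROUP BY

Corrected query:
SELECT location, MIN(reading) FROM sensors GROUP BY location HAVING MIN(reading) >= 23.9

Result:
location | MIN(reading)
---------+-------------
Lab-B    | 82.9        
Roof     | 32.3        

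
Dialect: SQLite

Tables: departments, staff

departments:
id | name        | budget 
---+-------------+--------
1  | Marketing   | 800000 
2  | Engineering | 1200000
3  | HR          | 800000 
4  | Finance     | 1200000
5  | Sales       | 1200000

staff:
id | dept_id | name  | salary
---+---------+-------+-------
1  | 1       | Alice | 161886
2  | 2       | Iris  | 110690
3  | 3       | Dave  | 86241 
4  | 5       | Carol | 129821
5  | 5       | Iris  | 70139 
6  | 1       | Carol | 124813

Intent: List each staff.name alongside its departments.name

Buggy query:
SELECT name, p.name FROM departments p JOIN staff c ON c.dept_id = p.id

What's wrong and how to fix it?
Bug: Both tables have a 'name' column; the unqualified reference is ambiguous

Fix: Prefix ambiguous columns with the table alias

Corrected query:
SELECT c.name, p.name FROM departments p JOIN staff c ON c.dept_id = p.id

Result:
name  | name       
------+------------
Alice | Marketing  
Iris  | Engineering
Dave  | HR         
Carol | Sales      
Iris  | Sales      
Carol | Marketing  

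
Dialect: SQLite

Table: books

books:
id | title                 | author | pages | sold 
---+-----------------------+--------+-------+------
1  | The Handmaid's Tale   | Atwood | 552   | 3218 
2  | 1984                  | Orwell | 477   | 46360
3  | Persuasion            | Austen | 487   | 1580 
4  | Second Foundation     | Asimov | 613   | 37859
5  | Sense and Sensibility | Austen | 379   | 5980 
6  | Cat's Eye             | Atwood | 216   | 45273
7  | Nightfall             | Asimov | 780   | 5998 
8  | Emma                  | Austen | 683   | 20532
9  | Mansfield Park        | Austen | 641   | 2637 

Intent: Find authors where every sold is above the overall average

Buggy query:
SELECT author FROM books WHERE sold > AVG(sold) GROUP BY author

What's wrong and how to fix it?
Bug: WHERE evaluates per row before aggregation, so AVG() is unavailable

Fix: Compute the overall average in a scalar subquery and compare each group's MIN against it in HAVING

Corrected query:
SELECT author FROM books GROUP BY author HAVING MIN(sold) > (SELECT AVG(sold) FROM books)

Result:
author
------
Orwell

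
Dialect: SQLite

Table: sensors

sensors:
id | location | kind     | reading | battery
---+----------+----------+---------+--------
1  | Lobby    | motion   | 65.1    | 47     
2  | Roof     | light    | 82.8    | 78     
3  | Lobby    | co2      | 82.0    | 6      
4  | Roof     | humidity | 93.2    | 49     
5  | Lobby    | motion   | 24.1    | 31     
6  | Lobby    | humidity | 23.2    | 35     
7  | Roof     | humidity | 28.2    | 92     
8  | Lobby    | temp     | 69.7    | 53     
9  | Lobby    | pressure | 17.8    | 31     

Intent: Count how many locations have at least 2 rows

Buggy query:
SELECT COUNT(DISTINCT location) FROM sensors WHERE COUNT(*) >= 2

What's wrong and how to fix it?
Bug: WHERE filters individual rows, not groups, so a group-level COUNT is invalid there

Fix: Group first with HAVING COUNT(*) >= 2, then COUNT the resulting groups

Corrected query:
SELECT COUNT(*) FROM (SELECT location FROM sensors GROUP BY location HAVING COUNT(*) >= 2)

Result:
COUNT(*)
--------
2       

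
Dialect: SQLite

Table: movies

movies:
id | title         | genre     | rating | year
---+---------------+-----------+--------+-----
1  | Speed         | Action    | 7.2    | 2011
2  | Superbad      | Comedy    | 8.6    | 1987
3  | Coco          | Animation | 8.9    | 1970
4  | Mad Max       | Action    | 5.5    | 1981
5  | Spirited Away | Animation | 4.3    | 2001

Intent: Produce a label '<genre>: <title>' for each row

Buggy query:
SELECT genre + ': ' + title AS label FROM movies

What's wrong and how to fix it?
Bug: '+' is numeric addition; on text columns SQLite converts them to 0 instead of concatenating

Fix: Replace + with || to concatenate text

Corrected query:
SELECT genre || ': ' || title AS label FROM movies

Result:
label                   
------------------------
Action: Speed           
Comedy: Superbad        
Animation: Coco         
Action: Mad Max         
Animation: Spirited Away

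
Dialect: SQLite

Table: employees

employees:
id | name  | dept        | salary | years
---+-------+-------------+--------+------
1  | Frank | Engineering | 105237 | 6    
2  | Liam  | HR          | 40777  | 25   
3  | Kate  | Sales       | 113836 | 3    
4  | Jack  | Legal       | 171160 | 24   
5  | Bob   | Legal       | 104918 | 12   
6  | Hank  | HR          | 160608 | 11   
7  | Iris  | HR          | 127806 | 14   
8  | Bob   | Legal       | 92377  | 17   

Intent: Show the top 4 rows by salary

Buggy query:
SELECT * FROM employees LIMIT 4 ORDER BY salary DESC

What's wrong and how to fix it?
Bug: ORDER BY cannot follow LIMIT; LIMIT is the final clause

Fix: Sort with ORDER BY, then apply LIMIT

Corrected query:
SELECT * FROM employees ORDER BY salary DESC LIMIT 4

Result:
id | name | dept  | salary | years
---+------+-------+--------+------
4  | Jack | Legal | 171160 | 24   
6  | Hank | HR    | 160608 | 11   
7  | Iris | HR    | 127806 | 14   
3  | Kate | Sales | 113836 | 3    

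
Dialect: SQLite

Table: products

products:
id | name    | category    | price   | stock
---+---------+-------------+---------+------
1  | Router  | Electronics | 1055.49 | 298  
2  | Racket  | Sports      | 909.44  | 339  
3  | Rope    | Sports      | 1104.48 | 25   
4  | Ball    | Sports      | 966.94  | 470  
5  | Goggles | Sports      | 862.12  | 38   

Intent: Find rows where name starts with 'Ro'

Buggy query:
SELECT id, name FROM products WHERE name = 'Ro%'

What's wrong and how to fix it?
Bug: Wildcards only work with LIKE; '=' treats '%' as a literal character

Fix: Replace '=' with LIKE so 'Ro%' is treated as a pattern

Corrected query:
SELECT id, name FROM products WHERE name LIKE 'Ro%'

Result:
id | name  
---+-------
1  | Router
3  | Rope  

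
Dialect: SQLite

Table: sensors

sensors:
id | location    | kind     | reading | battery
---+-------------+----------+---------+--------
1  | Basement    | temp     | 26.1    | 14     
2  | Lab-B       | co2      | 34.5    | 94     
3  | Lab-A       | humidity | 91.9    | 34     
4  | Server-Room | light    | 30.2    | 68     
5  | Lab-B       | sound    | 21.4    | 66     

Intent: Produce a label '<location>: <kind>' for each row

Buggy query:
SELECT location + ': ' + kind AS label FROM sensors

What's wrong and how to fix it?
Bug: SQLite uses || for string concatenation; + coerces text to numbers (yielding 0)

Fix: Replace + with || to concatenate text

Corrected query:
SELECT location || ': ' || kind AS label FROM sensors

Result:
label             
------------------
Basement: temp    
Lab-B: co2        
Lab-A: humidity   
Server-Room: light
Lab-B: sound      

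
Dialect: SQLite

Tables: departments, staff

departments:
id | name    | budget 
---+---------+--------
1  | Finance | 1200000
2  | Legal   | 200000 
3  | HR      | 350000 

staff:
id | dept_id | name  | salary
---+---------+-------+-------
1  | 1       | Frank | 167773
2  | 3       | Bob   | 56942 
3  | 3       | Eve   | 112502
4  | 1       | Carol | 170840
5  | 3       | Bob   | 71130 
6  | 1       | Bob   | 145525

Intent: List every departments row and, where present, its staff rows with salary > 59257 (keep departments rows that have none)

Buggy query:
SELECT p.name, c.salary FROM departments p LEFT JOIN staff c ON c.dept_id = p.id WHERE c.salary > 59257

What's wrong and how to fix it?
Bug: Filtering c.salary in WHERE discards the NULL rows produced by LEFT JOIN, turning it into an inner join

Fix: Put 'c.salary > 59257' in the JOIN's ON clause instead of WHERE

Corrected query:
SELECT p.name, c.salary FROM departments p LEFT JOIN staff c ON c.dept_id = p.id AND c.salary > 59257

Result:
name    | salary
--------+-------
Finance | 145525
Finance | 167773
Finance | 170840
Legal   | NULL  
HR      | 71130 
HR      | 112502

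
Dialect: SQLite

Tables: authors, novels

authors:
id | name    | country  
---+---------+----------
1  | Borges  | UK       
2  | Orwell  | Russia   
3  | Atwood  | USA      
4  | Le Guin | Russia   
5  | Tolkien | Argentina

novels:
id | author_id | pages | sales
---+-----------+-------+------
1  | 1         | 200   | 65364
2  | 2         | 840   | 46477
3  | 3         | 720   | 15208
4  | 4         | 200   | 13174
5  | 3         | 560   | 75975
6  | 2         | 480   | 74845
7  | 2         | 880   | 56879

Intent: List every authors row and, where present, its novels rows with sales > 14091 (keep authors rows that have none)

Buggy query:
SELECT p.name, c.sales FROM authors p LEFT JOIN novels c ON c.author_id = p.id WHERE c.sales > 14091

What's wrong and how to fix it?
Bug: A WHERE condition on the right-hand table after LEFT JOIN drops unmatched parents

Fix: Put 'c.sales > 14091' in the JOIN's ON clause instead of WHERE

Corrected query:
SELECT p.name, c.sales FROM authors p LEFT JOIN novels c ON c.author_id = p.id AND c.sales > 14091

Result:
name    | sales
--------+------
Borges  | 65364
Orwell  | 46477
Orwell  | 56879
Orwell  | 74845
Atwood  | 15208
Atwood  | 75975
Le Guin | NULL 
Tolkien | NULL 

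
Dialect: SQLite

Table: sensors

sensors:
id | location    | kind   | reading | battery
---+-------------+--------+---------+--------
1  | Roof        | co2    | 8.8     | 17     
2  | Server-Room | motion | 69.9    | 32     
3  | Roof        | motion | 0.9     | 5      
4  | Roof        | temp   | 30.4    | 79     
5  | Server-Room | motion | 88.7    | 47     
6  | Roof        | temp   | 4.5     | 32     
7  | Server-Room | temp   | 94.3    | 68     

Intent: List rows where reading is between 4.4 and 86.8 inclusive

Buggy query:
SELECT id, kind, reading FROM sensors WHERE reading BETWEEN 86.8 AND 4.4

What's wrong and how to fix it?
Bug: BETWEEN expects the lower bound first; with 86.8 AND 4.4 the range is empty

Fix: Swap the bounds so the smaller value comes first

Corrected query:
SELECT id, kind, reading FROM sensors WHERE reading BETWEEN 4.4 AND 86.8

Result:
id | kind   | reading
---+--------+--------
1  | co2    | 8.8    
2  | motion | 69.9   
4  | temp   | 30.4   
6  | temp   | 4.5    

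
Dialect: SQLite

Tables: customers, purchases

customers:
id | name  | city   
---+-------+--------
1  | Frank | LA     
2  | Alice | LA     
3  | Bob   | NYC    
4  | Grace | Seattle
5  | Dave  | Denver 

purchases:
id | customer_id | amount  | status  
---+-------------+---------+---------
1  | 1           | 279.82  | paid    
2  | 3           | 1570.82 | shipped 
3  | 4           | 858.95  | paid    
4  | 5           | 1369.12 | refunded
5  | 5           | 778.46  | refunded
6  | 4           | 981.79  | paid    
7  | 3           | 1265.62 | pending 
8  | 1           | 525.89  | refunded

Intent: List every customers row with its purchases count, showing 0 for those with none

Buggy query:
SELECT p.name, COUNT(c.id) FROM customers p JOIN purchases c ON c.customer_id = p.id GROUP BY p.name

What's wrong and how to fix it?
Bug: An inner join excludes parents with zero children

Fix: Use LEFT JOIN so parents without children still appear (COUNT(c.id) gives 0)

Corrected query:
SELECT p.name, COUNT(c.id) FROM customers p LEFT JOIN purchases c ON c.customer_id = p.id GROUP BY p.name

Result:
name  | COUNT(c.id)
------+------------
Alice | 0          
Bob   | 2          
Dave  | 2          
Frank | 2          
Grace | 2          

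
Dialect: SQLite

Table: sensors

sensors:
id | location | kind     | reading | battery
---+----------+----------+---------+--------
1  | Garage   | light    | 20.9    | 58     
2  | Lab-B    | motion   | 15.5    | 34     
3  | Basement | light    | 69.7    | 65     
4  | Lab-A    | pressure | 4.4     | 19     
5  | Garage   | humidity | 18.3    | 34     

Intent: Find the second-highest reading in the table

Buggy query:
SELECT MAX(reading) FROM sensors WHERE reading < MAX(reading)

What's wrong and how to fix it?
Bug: The inner MAX is an aggregate inside WHERE, which is not allowed

Fix: Compute the overall MAX in a subquery, then take MAX of rows below it

Corrected query:
SELECT MAX(reading) FROM sensors WHERE reading < (SELECT MAX(reading) FROM sensors)

Result:
MAX(reading)
------------
20.9        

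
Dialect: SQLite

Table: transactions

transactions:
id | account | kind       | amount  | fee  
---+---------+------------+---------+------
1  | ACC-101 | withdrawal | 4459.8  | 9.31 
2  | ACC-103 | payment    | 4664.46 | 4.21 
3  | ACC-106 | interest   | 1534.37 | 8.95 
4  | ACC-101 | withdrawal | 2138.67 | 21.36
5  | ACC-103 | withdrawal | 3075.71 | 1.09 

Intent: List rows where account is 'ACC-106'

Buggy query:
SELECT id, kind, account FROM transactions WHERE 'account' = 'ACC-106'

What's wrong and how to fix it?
Bug: 'account' in single quotes is a string literal, not the column; the comparison is literal-vs-literal and never true

Fix: Remove the quotes around the column name (or use double quotes for an identifier)

Corrected query:
SELECT id, kind, account FROM transactions WHERE account = 'ACC-106'

Result:
id | kind     | account
---+----------+--------
3  | interest | ACC-106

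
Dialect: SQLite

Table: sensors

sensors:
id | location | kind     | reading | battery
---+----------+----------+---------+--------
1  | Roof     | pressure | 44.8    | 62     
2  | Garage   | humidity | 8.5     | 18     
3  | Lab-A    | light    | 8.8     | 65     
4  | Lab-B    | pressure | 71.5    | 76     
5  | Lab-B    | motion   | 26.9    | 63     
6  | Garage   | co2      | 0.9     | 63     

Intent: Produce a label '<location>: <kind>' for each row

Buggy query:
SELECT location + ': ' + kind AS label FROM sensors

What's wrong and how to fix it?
Bug: '+' is numeric addition; on text columns SQLite converts them to 0 instead of concatenating

Fix: Use the || operator for string concatenation

Corrected query:
SELECT location || ': ' || kind AS label FROM sensors

Result:
label           
----------------
Roof: pressure  
Garage: humidity
Lab-A: light    
Lab-B: pressure 
Lab-B: motion   
Garage: co2     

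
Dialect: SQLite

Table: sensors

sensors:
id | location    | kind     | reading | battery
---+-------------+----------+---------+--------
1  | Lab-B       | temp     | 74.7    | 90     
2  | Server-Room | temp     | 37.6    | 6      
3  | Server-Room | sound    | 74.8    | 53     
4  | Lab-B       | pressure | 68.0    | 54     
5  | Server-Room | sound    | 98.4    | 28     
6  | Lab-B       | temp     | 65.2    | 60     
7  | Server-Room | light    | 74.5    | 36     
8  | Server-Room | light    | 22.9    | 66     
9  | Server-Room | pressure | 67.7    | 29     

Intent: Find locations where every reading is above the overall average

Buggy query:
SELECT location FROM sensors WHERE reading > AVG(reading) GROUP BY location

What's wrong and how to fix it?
Bug: WHERE evaluates per row before aggregation, so AVG() is unavailable

Fix: Compute the overall average in a scalar subquery and compare each group's MIN against it in HAVING

Corrected query:
SELECT location FROM sensors GROUP BY location HAVING MIN(reading) > (SELECT AVG(reading) FROM sensors)

Result:
location
--------
Lab-B   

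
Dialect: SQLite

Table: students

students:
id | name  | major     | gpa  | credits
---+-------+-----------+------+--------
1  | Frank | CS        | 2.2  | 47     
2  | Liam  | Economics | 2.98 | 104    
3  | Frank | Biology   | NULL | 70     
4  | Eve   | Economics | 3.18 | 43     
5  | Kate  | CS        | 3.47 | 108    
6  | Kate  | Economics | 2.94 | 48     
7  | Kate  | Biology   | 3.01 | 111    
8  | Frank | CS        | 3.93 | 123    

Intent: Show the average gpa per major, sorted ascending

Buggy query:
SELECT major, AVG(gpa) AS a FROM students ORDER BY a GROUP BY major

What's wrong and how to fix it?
Bug: ORDER BY appears before GROUP BY; SQL clause order requires GROUP BY first

Fix: Move ORDER BY to the end, after GROUP BY

Corrected query:
SELECT major, AVG(gpa) AS a FROM students GROUP BY major ORDER BY a

Result:
major     | a       
----------+---------
Biology   | 3.01    
Economics | 3.033333
CS        | 3.2     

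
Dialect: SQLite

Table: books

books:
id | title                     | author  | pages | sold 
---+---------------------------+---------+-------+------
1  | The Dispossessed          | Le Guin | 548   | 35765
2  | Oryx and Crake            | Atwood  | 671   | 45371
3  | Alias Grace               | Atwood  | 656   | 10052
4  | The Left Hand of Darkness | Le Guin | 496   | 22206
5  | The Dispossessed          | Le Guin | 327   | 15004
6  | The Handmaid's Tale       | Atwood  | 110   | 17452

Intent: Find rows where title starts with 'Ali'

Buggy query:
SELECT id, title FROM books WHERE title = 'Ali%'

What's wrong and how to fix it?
Bug: '=' compares the literal string including the % character; pattern matching needs LIKE

Fix: Use LIKE for wildcard pattern matching

Corrected query:
SELECT id, title FROM books WHERE title LIKE 'Ali%'

Result:
id | title      
---+------------
3  | Alias Grace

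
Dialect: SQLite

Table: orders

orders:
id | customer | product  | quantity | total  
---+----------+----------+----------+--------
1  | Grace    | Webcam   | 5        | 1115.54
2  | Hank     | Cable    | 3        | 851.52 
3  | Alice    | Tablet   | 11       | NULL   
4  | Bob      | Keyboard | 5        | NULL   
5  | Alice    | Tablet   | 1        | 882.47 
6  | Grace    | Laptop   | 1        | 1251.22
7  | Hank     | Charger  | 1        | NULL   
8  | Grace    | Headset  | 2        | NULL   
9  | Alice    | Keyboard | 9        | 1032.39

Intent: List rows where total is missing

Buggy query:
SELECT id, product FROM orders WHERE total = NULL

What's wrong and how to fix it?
Bug: '= NULL' is always unknown in SQL three-valued logic, so no rows match

Fix: Use IS NULL to test for NULL

Corrected query:
SELECT id, product FROM orders WHERE total IS NULL

Result:
id | product 
---+---------
3  | Tablet  
4  | Keyboard
7  | Charger 
8  | Headset 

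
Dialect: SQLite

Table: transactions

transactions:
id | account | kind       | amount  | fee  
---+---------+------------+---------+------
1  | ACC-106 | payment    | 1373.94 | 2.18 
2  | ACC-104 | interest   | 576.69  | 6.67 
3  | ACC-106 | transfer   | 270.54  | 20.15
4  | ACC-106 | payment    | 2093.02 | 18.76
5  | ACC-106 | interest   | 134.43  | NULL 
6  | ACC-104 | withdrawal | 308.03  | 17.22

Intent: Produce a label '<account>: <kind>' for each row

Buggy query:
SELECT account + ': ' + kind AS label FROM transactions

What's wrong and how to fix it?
Bug: '+' is numeric addition; on text columns SQLite converts them to 0 instead of concatenating

Fix: Replace + with || to concatenate text

Corrected query:
SELECT account || ': ' || kind AS label FROM transactions

Result:
label              
-------------------
ACC-106: payment   
ACC-104: interest  
ACC-106: transfer  
ACC-106: payment   
ACC-106: interest  
ACC-104: withdrawal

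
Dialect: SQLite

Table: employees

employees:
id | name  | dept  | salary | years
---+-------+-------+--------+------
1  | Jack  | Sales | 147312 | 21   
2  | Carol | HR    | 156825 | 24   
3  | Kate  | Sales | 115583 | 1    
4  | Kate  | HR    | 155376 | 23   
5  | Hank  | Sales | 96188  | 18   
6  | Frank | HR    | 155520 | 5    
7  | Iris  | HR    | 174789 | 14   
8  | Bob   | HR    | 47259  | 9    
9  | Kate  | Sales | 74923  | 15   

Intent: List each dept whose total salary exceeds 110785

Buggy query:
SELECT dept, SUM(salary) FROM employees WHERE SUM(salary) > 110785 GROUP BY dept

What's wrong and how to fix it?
Bug: SUM(salary) is an aggregate, but WHERE filters rows before aggregation

Fix: Move the aggregate condition to a HAVING clause

Corrected query:
SELECT dept, SUM(salary) FROM employees GROUP BY dept HAVING SUM(salary) > 110785

Result:
dept  | SUM(salary)
------+------------
HR    | 689769     
Sales | 434006     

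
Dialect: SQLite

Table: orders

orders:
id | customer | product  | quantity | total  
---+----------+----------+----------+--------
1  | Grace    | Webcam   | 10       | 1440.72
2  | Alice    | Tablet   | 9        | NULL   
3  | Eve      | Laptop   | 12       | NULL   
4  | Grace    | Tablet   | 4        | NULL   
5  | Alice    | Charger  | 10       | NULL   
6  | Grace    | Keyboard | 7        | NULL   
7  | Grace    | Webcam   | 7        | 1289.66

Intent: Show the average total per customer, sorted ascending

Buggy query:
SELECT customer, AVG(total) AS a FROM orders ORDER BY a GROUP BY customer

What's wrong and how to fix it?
Bug: GROUP BY must precede ORDER BY

Fix: Reorder: SELECT … FROM … GROUP BY … ORDER BY …

Corrected query:
SELECT customer, AVG(total) AS a FROM orders GROUP BY customer ORDER BY a

Result:
customer | a      
---------+--------
Alice    | NULL   
Eve      | NULL   
Grace    | 1365.19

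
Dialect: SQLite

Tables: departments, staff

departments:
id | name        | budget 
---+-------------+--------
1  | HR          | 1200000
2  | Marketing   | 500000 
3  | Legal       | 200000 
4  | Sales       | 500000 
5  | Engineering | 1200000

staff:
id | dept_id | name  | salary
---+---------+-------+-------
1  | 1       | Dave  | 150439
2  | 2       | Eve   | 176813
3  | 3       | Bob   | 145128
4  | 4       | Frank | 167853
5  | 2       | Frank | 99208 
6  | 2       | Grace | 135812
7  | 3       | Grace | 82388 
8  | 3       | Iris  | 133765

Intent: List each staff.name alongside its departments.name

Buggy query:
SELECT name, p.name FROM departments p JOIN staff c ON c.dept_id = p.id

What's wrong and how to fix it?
Bug: Both tables have a 'name' column; the unqualified reference is ambiguous

Fix: Qualify the column with its table alias (c.name)

Corrected query:
SELECT c.name, p.name FROM departments p JOIN staff c ON c.dept_id = p.id

Result:
name  | name     
------+----------
Dave  | HR       
Eve   | Marketing
Bob   | Legal    
Frank | Sales    
Frank | Marketing
Grace | Marketing
Grace | Legal    
Iris  | Legal    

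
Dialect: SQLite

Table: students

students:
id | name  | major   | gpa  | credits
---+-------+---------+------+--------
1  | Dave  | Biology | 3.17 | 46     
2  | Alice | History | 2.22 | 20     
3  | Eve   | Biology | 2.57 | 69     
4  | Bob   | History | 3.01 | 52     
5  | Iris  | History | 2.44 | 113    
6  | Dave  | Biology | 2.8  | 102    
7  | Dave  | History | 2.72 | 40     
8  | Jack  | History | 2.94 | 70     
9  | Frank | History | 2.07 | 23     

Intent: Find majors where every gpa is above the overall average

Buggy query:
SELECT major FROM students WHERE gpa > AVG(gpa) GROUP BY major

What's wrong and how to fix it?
Bug: AVG() is an aggregate; it can't sit directly in WHERE

Fix: Compute the overall average in a scalar subquery and compare each group's MIN against it in HAVING

Corrected query:
SELECT major FROM students GROUP BY major HAVING MIN(gpa) > (SELECT AVG(gpa) FROM students)

Result:
(no rows)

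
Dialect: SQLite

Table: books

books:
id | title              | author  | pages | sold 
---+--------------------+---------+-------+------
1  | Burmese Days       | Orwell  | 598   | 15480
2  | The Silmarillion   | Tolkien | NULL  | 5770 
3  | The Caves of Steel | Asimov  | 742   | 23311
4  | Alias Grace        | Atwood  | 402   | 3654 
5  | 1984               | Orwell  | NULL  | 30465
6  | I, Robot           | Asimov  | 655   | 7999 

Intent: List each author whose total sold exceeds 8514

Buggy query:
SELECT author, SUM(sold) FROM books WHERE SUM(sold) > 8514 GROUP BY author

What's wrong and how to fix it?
Bug: WHERE runs before GROUP BY, so aggregates aren't available there

Fix: Move the aggregate condition to a HAVING clause

Corrected query:
SELECT author, SUM(sold) FROM books GROUP BY author HAVING SUM(sold) > 8514

Result:
author | SUM(sold)
-------+----------
Asimov | 31310    
Orwell | 45945    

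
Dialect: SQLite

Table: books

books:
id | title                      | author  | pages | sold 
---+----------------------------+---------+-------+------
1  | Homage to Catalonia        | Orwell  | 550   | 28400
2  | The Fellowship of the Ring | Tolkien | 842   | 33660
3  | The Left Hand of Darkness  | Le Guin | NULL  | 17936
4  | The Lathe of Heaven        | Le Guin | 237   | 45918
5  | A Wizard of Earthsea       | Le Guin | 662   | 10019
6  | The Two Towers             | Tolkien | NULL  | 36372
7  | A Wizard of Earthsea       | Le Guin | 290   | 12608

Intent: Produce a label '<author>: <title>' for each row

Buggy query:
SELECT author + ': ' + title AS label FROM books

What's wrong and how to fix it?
Bug: '+' is numeric addition; on text columns SQLite converts them to 0 instead of concatenating

Fix: Use the || operator for string concatenation

Corrected query:
SELECT author || ': ' || title AS label FROM books

Result:
label                              
-----------------------------------
Orwell: Homage to Catalonia        
Tolkien: The Fellowship of the Ring
Le Guin: The Left Hand of Darkness 
Le Guin: The Lathe of Heaven       
Le Guin: A Wizard of Earthsea      
Tolkien: The Two Towers            
Le Guin: A Wizard of Earthsea      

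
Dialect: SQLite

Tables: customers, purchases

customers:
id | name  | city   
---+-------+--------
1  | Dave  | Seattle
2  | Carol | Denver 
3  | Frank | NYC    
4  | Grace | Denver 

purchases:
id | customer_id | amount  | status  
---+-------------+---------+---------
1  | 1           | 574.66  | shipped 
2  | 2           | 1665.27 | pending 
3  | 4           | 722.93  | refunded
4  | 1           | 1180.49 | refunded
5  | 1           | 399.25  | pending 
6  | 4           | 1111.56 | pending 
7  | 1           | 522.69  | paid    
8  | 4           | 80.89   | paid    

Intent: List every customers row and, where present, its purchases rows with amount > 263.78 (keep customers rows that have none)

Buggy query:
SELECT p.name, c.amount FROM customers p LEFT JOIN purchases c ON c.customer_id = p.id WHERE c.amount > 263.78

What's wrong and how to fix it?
Bug: Filtering c.amount in WHERE discards the NULL rows produced by LEFT JOIN, turning it into an inner join

Fix: Move the right-table condition into the ON clause so unmatched parents are kept

Corrected query:
SELECT p.name, c.amount FROM customers p LEFT JOIN purchases c ON c.customer_id = p.id AND c.amount > 263.78

Result:
name  | amount 
------+--------
Dave  | 399.25 
Dave  | 522.69 
Dave  | 574.66 
Dave  | 1180.49
Carol | 1665.27
Frank | NULL   
Grace | 722.93 
Grace | 1111.56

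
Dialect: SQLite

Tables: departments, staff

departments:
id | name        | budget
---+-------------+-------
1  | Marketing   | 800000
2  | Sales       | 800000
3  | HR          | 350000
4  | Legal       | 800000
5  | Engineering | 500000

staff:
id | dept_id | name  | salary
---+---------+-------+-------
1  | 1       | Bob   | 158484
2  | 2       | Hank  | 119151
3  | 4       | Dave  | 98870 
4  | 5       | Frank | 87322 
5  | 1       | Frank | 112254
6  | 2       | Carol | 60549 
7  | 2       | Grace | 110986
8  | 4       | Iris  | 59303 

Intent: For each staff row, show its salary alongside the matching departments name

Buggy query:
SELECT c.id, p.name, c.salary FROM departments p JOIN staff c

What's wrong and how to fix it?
Bug: Missing join condition: each staff row is matched to all departments rows instead of just its own

Fix: Add ON c.dept_id = p.id to the JOIN

Corrected query:
SELECT c.id, p.name, c.salary FROM departments p JOIN staff c ON c.dept_id = p.id

Result:
id | name        | salary
---+-------------+-------
1  | Marketing   | 158484
2  | Sales       | 119151
3  | Legal       | 98870 
4  | Engineering | 87322 
5  | Marketing   | 112254
6  | Sales       | 60549 
7  | Sales       | 110986
8  | Legal       | 59303 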